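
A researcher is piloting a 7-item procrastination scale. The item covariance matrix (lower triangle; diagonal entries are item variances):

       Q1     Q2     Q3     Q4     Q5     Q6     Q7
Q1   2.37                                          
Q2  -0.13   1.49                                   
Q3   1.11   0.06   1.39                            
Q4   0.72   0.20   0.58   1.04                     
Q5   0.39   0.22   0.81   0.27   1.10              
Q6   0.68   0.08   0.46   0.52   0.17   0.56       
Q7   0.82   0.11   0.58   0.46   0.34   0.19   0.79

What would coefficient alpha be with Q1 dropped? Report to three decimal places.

Remaining items: Q2, Q3, Q4, Q5, Q6, Q7 (k = 6).
sum of item variances = 1.49 + 1.39 + 1.04 + 1.10 + 0.56 + 0.79 = 6.37
σ²_total = 6.37 + 2 × 5.05 = 16.47
α (item deleted) = (6/5)·(1 − 6.37/16.47) = 0.736

coefficient alpha = 0.736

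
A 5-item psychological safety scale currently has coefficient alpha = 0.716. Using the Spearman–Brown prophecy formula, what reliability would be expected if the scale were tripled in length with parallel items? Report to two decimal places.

Length factor m = 3
α' = m·α / (1 + (m−1)·α)
   = 3 × 0.716 / (1 + (3 − 1) × 0.716)
   = 2.1480 / 2.4320 = 0.88

predicted reliability = 0.88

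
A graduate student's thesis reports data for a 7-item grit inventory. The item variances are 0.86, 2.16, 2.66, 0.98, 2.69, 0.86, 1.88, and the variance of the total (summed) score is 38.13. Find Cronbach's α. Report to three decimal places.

ΣVar(i) = 0.86 + 2.16 + 2.66 + 0.98 + 2.69 + 0.86 + 1.88 = 12.09
α = (k/(k−1))·(1 − ΣVar(i)/Var(T)) = (7/6)·(1 − 12.09/38.13) = 0.797

Cronbach's α = 0.797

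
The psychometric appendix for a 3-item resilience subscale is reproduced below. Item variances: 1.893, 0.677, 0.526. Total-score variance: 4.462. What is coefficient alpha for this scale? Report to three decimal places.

sum of item variances = 1.893 + 0.677 + 0.526 = 3.096
α = (k/(k−1))·(1 − sum of item variances/σ²_T) = (3/2)·(1 − 3.096/4.462) = 0.459

α = 0.459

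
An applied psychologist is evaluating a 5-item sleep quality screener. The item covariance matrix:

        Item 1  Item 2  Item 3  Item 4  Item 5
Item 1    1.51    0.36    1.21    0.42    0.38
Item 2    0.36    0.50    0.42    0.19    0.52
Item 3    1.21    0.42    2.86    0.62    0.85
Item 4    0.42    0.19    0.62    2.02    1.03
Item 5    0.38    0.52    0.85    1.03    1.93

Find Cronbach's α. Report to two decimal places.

α = 0.72

Σσᵢ² = 1.51 + 0.50 + 2.86 + 2.02 + 1.93 = 8.82
Σ_{i<j} σ_ij = 6.00
σ²_total = 8.82 + 2 × 6.00 = 20.82
α = (k/(k−1))·(1 − Σσᵢ²/σ²_total) = (5/4)·(1 − 8.82/20.82) = 0.72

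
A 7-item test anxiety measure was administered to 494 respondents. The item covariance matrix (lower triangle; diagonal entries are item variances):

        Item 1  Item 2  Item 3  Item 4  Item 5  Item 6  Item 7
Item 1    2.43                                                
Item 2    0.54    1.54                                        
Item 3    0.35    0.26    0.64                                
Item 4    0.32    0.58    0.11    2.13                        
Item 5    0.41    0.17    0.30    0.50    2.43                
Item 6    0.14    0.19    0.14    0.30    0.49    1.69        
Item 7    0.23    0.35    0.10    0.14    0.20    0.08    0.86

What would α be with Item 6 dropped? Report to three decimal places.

α = 0.571

Remaining items: Item 1, Item 2, Item 3, Item 4, Item 5, Item 7 (k = 6).
Σσ²ᵢ = 2.43 + 1.54 + 0.64 + 2.13 + 2.43 + 0.86 = 10.03
σ²_T = 10.03 + 2 × 4.56 = 19.15
α (item deleted) = (6/5)·(1 − 10.03/19.15) = 0.571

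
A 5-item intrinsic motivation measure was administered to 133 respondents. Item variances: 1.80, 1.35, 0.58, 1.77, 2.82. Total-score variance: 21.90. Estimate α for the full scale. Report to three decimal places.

sum of item variances = 1.80 + 1.35 + 0.58 + 1.77 + 2.82 = 8.32
α = (k/(k−1))·(1 − sum of item variances/Var(T)) = (5/4)·(1 − 8.32/21.90) = 0.775

α = 0.775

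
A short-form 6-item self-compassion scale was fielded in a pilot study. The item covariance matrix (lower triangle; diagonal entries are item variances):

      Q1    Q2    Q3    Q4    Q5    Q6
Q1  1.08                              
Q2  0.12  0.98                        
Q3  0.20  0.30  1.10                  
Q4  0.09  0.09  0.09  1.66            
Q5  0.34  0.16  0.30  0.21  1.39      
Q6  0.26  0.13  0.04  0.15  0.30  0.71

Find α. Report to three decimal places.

sum of item variances = 1.08 + 0.98 + 1.10 + 1.66 + 1.39 + 0.71 = 6.92
Σ_{i<j} σ_ij = 2.78
total variance = 6.92 + 2 × 2.78 = 12.48
α = (k/(k−1))·(1 − sum of item variances/total variance) = (6/5)·(1 − 6.92/12.48) = 0.535

α = 0.535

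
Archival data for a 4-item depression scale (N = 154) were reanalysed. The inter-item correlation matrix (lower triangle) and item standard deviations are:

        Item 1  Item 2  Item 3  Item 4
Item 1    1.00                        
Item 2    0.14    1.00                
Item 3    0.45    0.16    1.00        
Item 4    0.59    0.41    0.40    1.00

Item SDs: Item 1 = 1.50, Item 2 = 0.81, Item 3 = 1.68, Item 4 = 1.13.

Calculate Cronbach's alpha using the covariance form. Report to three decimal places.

Cronbach's alpha = 0.681

Σσ²ᵢ = 1.50² + 0.81² + 1.68² + 1.13² = 7.0054
Covariances σ_ij = r_ij · s_i · s_j:
  σ(Item 1,Item 2) = 0.14 × 1.50 × 0.81 = 0.1701
  σ(Item 1,Item 3) = 0.45 × 1.50 × 1.68 = 1.1340
  σ(Item 1,Item 4) = 0.59 × 1.50 × 1.13 = 1.0000
  σ(Item 2,Item 3) = 0.16 × 0.81 × 1.68 = 0.2177
  σ(Item 2,Item 4) = 0.41 × 0.81 × 1.13 = 0.3753
  σ(Item 3,Item 4) = 0.40 × 1.68 × 1.13 = 0.7594
σ²_T = Σσ²ᵢ + 2·Σσ_ij = 7.0054 + 2 × 3.6565 = 14.3184
α = (4/3)·(1 − 7.0054/14.3184) = 0.681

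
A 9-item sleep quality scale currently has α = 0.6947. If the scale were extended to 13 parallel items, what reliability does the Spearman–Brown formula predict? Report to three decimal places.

Length factor m = 13/9 = 1.4444
α' = m·α / (1 + (m−1)·α)
   = 13/9 × 0.6947 / (1 + (13/9 − 1) × 0.6947)
   = 1.0035 / 1.3088 = 0.767

predicted reliability = 0.767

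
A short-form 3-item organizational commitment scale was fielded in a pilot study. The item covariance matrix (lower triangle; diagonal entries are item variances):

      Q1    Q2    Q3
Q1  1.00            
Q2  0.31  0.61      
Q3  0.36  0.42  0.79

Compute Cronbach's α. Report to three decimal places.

sum of item variances = 1.00 + 0.61 + 0.79 = 2.40
Sum of off-diagonal covariances = 1.09
σ²_T = 2.40 + 2 × 1.09 = 4.58
α = (k/(k−1))·(1 − sum of item variances/σ²_T) = (3/2)·(1 − 2.40/4.58) = 0.714

Cronbach's α = 0.714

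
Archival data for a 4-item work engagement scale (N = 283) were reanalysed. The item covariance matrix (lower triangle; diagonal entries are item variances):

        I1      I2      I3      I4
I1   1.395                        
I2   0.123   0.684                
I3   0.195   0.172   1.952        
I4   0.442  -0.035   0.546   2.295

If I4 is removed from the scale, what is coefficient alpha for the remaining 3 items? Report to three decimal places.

Remaining items: I1, I2, I3 (k = 3).
ΣVar(i) = 1.395 + 0.684 + 1.952 = 4.031
σ²_T = 4.031 + 2 × 0.490 = 5.011
α (item deleted) = (3/2)·(1 − 4.031/5.011) = 0.293

coefficient alpha = 0.293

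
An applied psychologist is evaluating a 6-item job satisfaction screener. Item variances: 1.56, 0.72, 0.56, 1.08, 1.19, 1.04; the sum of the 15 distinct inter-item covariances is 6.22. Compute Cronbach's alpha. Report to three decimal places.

sum of item variances = 1.56 + 0.72 + 0.56 + 1.08 + 1.19 + 1.04 = 6.15
Sum of distinct covariances = 6.22
Var(T) = sum of item variances + 2·Σcov = 6.15 + 2 × 6.22 = 18.59
α = (6/5)·(1 − 6.15/18.59) = 0.803

α = 0.803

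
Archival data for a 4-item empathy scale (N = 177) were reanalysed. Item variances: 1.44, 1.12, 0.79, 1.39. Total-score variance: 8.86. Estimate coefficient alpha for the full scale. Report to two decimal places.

Σσᵢ² = 1.44 + 1.12 + 0.79 + 1.39 = 4.74
α = (k/(k−1))·(1 − Σσᵢ²/total variance) = (4/3)·(1 − 4.74/8.86) = 0.62

α = 0.62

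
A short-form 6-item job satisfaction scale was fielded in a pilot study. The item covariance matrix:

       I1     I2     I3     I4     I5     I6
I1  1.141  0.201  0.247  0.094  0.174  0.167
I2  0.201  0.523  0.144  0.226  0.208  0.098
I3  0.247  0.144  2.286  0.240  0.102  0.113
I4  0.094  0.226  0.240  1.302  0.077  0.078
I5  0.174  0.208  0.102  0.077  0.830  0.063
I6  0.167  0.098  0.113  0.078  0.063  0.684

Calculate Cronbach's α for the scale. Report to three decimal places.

Σσᵢ² = 1.141 + 0.523 + 2.286 + 1.302 + 0.830 + 0.684 = 6.766
Sum of off-diagonal covariances = 2.232
Var(T) = 6.766 + 2 × 2.232 = 11.230
α = (k/(k−1))·(1 − Σσᵢ²/Var(T)) = (6/5)·(1 − 6.766/11.230) = 0.477

α = 0.477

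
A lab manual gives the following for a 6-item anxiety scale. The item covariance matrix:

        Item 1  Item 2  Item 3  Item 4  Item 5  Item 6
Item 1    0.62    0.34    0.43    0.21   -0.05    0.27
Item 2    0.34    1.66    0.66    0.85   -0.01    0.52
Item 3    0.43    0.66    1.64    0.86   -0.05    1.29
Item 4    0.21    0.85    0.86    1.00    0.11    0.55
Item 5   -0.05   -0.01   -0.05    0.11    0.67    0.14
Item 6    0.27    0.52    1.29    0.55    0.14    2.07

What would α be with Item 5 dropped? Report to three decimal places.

Remaining items: Item 1, Item 2, Item 3, Item 4, Item 6 (k = 5).
Σσᵢ² = 0.62 + 1.66 + 1.64 + 1.00 + 2.07 = 6.99
σ²_T = 6.99 + 2 × 5.98 = 18.95
α (item deleted) = (5/4)·(1 − 6.99/18.95) = 0.789

α = 0.789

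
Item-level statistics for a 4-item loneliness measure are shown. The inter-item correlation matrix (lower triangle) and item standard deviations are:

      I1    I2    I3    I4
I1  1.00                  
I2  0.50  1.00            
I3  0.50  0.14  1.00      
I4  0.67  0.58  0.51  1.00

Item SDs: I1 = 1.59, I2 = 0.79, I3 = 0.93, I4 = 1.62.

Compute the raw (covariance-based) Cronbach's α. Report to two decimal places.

Σσ²ᵢ = 1.59² + 0.79² + 0.93² + 1.62² = 6.6415
Covariances σ_ij = r_ij · s_i · s_j:
  σ(I1,I2) = 0.50 × 1.59 × 0.79 = 0.6281
  σ(I1,I3) = 0.50 × 1.59 × 0.93 = 0.7394
  σ(I1,I4) = 0.67 × 1.59 × 1.62 = 1.7258
  σ(I2,I3) = 0.14 × 0.79 × 0.93 = 0.1029
  σ(I2,I4) = 0.58 × 0.79 × 1.62 = 0.7423
  σ(I3,I4) = 0.51 × 0.93 × 1.62 = 0.7684
σ²_T = Σσ²ᵢ + 2·Σσ_ij = 6.6415 + 2 × 4.7069 = 16.0553
α = (4/3)·(1 − 6.6415/16.0553) = 0.78

α = 0.78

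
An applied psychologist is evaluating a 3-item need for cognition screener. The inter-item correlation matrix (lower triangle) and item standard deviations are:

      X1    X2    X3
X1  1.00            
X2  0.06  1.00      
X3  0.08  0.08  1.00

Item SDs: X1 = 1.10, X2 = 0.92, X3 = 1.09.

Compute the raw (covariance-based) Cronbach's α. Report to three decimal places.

Σσ²ᵢ = 1.10² + 0.92² + 1.09² = 3.2445
Covariances σ_ij = r_ij · s_i · s_j:
  σ(X1,X2) = 0.06 × 1.10 × 0.92 = 0.0607
  σ(X1,X3) = 0.08 × 1.10 × 1.09 = 0.0959
  σ(X2,X3) = 0.08 × 0.92 × 1.09 = 0.0802
σ²_T = Σσ²ᵢ + 2·Σσ_ij = 3.2445 + 2 × 0.2368 = 3.7181
α = (3/2)·(1 − 3.2445/3.7181) = 0.191

Cronbach's α = 0.191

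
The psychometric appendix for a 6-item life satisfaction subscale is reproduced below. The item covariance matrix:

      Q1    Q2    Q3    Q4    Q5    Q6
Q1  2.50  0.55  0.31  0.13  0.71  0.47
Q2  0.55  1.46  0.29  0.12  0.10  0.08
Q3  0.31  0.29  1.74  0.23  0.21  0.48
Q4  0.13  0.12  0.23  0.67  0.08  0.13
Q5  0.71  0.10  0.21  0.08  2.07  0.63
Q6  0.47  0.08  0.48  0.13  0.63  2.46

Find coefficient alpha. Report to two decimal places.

α = 0.54

Σσ²ᵢ = 2.50 + 1.46 + 1.74 + 0.67 + 2.07 + 2.46 = 10.90
Sum of the distinct covariances = 4.52
Var(T) = 10.90 + 2 × 4.52 = 19.94
α = (k/(k−1))·(1 − Σσ²ᵢ/Var(T)) = (6/5)·(1 − 10.90/19.94) = 0.54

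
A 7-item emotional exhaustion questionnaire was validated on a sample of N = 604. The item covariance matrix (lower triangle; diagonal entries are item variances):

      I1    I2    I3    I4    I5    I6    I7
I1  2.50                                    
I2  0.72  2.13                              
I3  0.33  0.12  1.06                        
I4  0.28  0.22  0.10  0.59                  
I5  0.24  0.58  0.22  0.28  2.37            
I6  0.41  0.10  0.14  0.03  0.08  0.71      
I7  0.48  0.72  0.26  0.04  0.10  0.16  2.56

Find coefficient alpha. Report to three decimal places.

sum of item variances = 2.50 + 2.13 + 1.06 + 0.59 + 2.37 + 0.71 + 2.56 = 11.92
Sum of the distinct covariances = 5.61
σ²_T = 11.92 + 2 × 5.61 = 23.14
α = (k/(k−1))·(1 − sum of item variances/σ²_T) = (7/6)·(1 − 11.92/23.14) = 0.566

coefficient alpha = 0.566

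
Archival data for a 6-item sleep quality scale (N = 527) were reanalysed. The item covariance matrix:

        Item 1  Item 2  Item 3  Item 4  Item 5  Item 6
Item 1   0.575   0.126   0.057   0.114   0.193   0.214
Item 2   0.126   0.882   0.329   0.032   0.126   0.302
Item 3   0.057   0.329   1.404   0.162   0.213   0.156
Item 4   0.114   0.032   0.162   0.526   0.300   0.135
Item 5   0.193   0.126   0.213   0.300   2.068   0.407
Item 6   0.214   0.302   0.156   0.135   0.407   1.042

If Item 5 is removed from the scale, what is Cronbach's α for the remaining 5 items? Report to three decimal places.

Cronbach's α = 0.529

Remaining items: Item 1, Item 2, Item 3, Item 4, Item 6 (k = 5).
sum of item variances = 0.575 + 0.882 + 1.404 + 0.526 + 1.042 = 4.429
Var(T) = 4.429 + 2 × 1.627 = 7.683
α (item deleted) = (5/4)·(1 − 4.429/7.683) = 0.529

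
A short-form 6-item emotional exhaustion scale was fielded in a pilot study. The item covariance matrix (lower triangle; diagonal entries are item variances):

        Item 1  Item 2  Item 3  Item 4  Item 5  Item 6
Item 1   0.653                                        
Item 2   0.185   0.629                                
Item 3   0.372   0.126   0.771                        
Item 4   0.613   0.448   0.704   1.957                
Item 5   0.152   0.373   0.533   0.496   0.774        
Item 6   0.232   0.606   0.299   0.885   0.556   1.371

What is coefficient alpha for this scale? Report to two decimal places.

α = 0.82

sum of item variances = 0.653 + 0.629 + 0.771 + 1.957 + 0.774 + 1.371 = 6.155
Sum of the distinct covariances = 6.580
σ²_total = 6.155 + 2 × 6.580 = 19.315
α = (k/(k−1))·(1 − sum of item variances/σ²_total) = (6/5)·(1 − 6.155/19.315) = 0.82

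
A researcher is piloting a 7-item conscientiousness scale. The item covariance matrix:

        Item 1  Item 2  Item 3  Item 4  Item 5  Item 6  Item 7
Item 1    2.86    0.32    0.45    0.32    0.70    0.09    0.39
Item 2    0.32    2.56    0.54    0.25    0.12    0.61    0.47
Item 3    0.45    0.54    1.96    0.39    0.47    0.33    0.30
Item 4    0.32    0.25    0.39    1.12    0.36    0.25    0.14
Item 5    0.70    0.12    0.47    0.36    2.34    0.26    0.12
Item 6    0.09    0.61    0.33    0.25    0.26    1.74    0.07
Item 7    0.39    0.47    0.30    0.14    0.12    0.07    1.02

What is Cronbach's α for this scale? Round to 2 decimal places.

Σσ²ᵢ = 2.86 + 2.56 + 1.96 + 1.12 + 2.34 + 1.74 + 1.02 = 13.60
Sum of off-diagonal covariances = 6.95
σ²_total = 13.60 + 2 × 6.95 = 27.50
α = (k/(k−1))·(1 − Σσ²ᵢ/σ²_total) = (7/6)·(1 − 13.60/27.50) = 0.59

α = 0.59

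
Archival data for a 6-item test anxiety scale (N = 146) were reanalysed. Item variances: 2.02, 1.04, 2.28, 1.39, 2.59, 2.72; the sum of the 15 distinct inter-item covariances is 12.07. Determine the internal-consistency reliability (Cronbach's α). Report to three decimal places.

Cronbach's α = 0.801

ΣVar(i) = 2.02 + 1.04 + 2.28 + 1.39 + 2.59 + 2.72 = 12.04
Sum of distinct covariances = 12.07
Var(T) = ΣVar(i) + 2·Σcov = 12.04 + 2 × 12.07 = 36.18
α = (6/5)·(1 − 12.04/36.18) = 0.801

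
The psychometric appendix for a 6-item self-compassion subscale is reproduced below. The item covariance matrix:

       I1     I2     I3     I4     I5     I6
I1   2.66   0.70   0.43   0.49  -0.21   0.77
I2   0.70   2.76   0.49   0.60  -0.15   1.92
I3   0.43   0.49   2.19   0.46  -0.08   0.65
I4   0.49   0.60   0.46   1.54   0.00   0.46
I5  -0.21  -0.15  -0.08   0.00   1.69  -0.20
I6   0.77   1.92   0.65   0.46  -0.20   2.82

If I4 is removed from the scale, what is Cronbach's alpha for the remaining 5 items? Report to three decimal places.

Remaining items: I1, I2, I3, I5, I6 (k = 5).
Σσ²ᵢ = 2.66 + 2.76 + 2.19 + 1.69 + 2.82 = 12.12
σ²_T = 12.12 + 2 × 4.32 = 20.76
α (item deleted) = (5/4)·(1 − 12.12/20.76) = 0.520

α = 0.520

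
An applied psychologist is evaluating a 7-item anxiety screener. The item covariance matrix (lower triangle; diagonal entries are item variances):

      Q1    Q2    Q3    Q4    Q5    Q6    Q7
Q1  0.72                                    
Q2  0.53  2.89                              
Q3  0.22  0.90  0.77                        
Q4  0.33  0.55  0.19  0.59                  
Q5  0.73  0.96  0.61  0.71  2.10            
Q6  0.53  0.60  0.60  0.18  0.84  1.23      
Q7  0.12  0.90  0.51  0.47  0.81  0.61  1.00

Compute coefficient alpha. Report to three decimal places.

coefficient alpha = 0.839

ΣVar(i) = 0.72 + 2.89 + 0.77 + 0.59 + 2.10 + 1.23 + 1.00 = 9.30
Sum of off-diagonal covariances = 11.90
σ²_T = 9.30 + 2 × 11.90 = 33.10
α = (k/(k−1))·(1 − ΣVar(i)/σ²_T) = (7/6)·(1 − 9.30/33.10) = 0.839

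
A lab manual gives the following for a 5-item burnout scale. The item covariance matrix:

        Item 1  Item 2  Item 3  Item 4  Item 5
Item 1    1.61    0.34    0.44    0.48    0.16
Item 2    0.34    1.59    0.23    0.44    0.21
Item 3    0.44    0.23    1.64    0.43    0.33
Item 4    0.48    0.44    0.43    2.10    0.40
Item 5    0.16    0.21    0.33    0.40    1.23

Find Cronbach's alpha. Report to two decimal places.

Σσ²ᵢ = 1.61 + 1.59 + 1.64 + 2.10 + 1.23 = 8.17
Σ_{i<j} σ_ij = 3.46
σ²_total = 8.17 + 2 × 3.46 = 15.09
α = (k/(k−1))·(1 − Σσ²ᵢ/σ²_total) = (5/4)·(1 − 8.17/15.09) = 0.57

Cronbach's alpha = 0.57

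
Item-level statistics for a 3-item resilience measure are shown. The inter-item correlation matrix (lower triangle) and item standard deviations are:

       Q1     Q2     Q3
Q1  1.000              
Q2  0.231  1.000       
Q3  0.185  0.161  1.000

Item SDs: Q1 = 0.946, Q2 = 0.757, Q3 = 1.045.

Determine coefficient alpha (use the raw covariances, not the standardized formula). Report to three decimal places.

α = 0.406

Σσ²ᵢ = 0.946² + 0.757² + 1.045² = 2.5600
Covariances σ_ij = r_ij · s_i · s_j:
  σ(Q1,Q2) = 0.231 × 0.946 × 0.757 = 0.1654
  σ(Q1,Q3) = 0.185 × 0.946 × 1.045 = 0.1829
  σ(Q2,Q3) = 0.161 × 0.757 × 1.045 = 0.1274
σ²_T = Σσ²ᵢ + 2·Σσ_ij = 2.5600 + 2 × 0.4757 = 3.5114
α = (3/2)·(1 − 2.5600/3.5114) = 0.406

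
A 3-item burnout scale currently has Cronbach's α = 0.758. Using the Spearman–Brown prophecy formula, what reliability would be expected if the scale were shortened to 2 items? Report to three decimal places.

predicted reliability = 0.676

Length factor m = 2/3 = 0.6667
α' = m·α / (1 − (1−m)·α)
   = 2/3 × 0.758 / (1 − (1 − 2/3) × 0.758)
   = 0.5053 / 0.7473 = 0.676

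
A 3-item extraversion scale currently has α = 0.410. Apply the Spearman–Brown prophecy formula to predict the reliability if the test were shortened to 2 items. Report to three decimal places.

predicted reliability = 0.317

Length factor m = 2/3 = 0.6667
α' = m·α / (1 − (1−m)·α)
   = 2/3 × 0.410 / (1 − (1 − 2/3) × 0.410)
   = 0.2733 / 0.8633 = 0.317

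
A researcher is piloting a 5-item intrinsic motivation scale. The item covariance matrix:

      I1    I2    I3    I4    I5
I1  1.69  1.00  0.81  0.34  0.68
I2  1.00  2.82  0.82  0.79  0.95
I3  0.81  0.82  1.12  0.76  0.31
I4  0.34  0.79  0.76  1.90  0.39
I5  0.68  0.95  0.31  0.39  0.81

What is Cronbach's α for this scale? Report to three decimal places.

Σσ²ᵢ = 1.69 + 2.82 + 1.12 + 1.90 + 0.81 = 8.34
Σ_{i<j} σ_ij = 6.85
σ²_total = 8.34 + 2 × 6.85 = 22.04
α = (k/(k−1))·(1 − Σσ²ᵢ/σ²_total) = (5/4)·(1 − 8.34/22.04) = 0.777

Cronbach's α = 0.777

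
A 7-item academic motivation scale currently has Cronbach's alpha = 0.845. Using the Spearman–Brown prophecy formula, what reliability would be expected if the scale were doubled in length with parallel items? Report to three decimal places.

predicted reliability = 0.916

Length factor m = 2
α' = m·α / (1 + (m−1)·α)
   = 2 × 0.845 / (1 + (2 − 1) × 0.845)
   = 1.6900 / 1.8450 = 0.916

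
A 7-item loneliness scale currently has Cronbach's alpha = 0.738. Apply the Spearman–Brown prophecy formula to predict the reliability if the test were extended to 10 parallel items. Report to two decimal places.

Length factor m = 10/7 = 1.4286
α' = m·α / (1 + (m−1)·α)
   = 10/7 × 0.738 / (1 + (10/7 − 1) × 0.738)
   = 1.0543 / 1.3163 = 0.80

predicted reliability = 0.80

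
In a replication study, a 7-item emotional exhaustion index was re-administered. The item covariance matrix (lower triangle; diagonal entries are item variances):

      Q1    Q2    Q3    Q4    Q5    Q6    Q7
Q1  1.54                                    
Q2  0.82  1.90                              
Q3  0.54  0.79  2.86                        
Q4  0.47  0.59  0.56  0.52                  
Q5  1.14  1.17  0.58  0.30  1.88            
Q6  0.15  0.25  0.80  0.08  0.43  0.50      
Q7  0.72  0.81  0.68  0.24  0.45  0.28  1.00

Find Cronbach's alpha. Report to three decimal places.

α = 0.816

Σσ²ᵢ = 1.54 + 1.90 + 2.86 + 0.52 + 1.88 + 0.50 + 1.00 = 10.20
Σ_{i<j} σ_ij = 11.85
Var(T) = 10.20 + 2 × 11.85 = 33.90
α = (k/(k−1))·(1 − Σσ²ᵢ/Var(T)) = (7/6)·(1 − 10.20/33.90) = 0.816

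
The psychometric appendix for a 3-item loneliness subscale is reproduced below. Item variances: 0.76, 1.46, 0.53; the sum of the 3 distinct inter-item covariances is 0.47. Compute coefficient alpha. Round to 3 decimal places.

α = 0.382

Σσ²ᵢ = 0.76 + 1.46 + 0.53 = 2.75
Sum of distinct covariances = 0.47
σ²_total = Σσ²ᵢ + 2·Σcov = 2.75 + 2 × 0.47 = 3.69
α = (3/2)·(1 − 2.75/3.69) = 0.382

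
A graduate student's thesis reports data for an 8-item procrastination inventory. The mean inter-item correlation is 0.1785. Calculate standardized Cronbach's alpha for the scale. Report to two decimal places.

standardized Cronbach's alpha = 0.63

Standardized α = k·r̄ / (1 + (k−1)·r̄) = 8 × 0.1785 / (1 + 7 × 0.1785)
  = 1.4280 / 2.2495 = 0.63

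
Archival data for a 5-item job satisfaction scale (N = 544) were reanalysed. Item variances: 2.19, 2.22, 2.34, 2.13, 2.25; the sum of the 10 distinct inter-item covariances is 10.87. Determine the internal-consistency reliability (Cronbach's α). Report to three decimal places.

ΣVar(i) = 2.19 + 2.22 + 2.34 + 2.13 + 2.25 = 11.13
Sum of distinct covariances = 10.87
total variance = ΣVar(i) + 2·Σcov = 11.13 + 2 × 10.87 = 32.87
α = (5/4)·(1 − 11.13/32.87) = 0.827

Cronbach's α = 0.827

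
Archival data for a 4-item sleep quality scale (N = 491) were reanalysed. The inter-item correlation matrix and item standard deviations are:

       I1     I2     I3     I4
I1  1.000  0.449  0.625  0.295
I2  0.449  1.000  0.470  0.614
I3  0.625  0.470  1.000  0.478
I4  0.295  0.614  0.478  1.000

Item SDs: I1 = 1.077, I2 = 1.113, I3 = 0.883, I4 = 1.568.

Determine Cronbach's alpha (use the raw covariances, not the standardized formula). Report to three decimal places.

Σσ²ᵢ = 1.077² + 1.113² + 0.883² + 1.568² = 5.6370
Covariances σ_ij = r_ij · s_i · s_j:
  σ(I1,I2) = 0.449 × 1.077 × 1.113 = 0.5382
  σ(I1,I3) = 0.625 × 1.077 × 0.883 = 0.5944
  σ(I1,I4) = 0.295 × 1.077 × 1.568 = 0.4982
  σ(I2,I3) = 0.470 × 1.113 × 0.883 = 0.4619
  σ(I2,I4) = 0.614 × 1.113 × 1.568 = 1.0715
  σ(I3,I4) = 0.478 × 0.883 × 1.568 = 0.6618
σ²_T = Σσ²ᵢ + 2·Σσ_ij = 5.6370 + 2 × 3.8260 = 13.2890
α = (4/3)·(1 − 5.6370/13.2890) = 0.768

α = 0.768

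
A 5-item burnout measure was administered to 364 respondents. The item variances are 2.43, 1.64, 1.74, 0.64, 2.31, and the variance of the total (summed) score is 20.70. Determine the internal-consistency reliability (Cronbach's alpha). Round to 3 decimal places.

sum of item variances = 2.43 + 1.64 + 1.74 + 0.64 + 2.31 = 8.76
α = (k/(k−1))·(1 − sum of item variances/total variance) = (5/4)·(1 − 8.76/20.70) = 0.721

α = 0.721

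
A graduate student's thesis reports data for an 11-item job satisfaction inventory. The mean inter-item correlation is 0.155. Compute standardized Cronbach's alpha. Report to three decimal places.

standardized Cronbach's alpha = 0.669

Standardized α = k·r̄ / (1 + (k−1)·r̄) = 11 × 0.155 / (1 + 10 × 0.155)
  = 1.7050 / 2.5500 = 0.669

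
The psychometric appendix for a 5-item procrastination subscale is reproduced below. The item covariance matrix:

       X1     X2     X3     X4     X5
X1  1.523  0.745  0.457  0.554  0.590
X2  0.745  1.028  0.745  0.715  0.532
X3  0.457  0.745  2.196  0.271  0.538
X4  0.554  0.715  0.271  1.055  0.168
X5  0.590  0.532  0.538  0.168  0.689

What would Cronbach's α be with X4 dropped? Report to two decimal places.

Remaining items: X1, X2, X3, X5 (k = 4).
Σσᵢ² = 1.523 + 1.028 + 2.196 + 0.689 = 5.436
total variance = 5.436 + 2 × 3.607 = 12.650
α (item deleted) = (4/3)·(1 − 5.436/12.650) = 0.76

Cronbach's α = 0.76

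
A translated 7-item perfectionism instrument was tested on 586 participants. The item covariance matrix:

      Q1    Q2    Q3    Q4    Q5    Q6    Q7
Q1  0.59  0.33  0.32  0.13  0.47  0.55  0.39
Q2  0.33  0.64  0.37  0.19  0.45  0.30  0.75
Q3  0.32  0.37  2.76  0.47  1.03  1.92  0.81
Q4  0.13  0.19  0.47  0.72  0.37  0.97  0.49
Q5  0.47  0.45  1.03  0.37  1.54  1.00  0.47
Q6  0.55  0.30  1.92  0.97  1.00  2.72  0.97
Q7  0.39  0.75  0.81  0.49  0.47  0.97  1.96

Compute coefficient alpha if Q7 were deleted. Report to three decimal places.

α = 0.797

Remaining items: Q1, Q2, Q3, Q4, Q5, Q6 (k = 6).
Σσᵢ² = 0.59 + 0.64 + 2.76 + 0.72 + 1.54 + 2.72 = 8.97
Var(T) = 8.97 + 2 × 8.87 = 26.71
α (item deleted) = (6/5)·(1 − 8.97/26.71) = 0.797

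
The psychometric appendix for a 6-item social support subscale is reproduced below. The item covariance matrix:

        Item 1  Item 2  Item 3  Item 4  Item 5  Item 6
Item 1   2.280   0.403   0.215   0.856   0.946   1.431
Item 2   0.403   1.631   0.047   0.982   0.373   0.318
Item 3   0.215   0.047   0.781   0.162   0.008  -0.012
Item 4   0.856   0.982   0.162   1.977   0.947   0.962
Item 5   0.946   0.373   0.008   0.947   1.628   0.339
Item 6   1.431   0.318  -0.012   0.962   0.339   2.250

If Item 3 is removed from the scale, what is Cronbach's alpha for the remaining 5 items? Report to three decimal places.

Remaining items: Item 1, Item 2, Item 4, Item 5, Item 6 (k = 5).
Σσᵢ² = 2.280 + 1.631 + 1.977 + 1.628 + 2.250 = 9.766
σ²_T = 9.766 + 2 × 7.557 = 24.880
α (item deleted) = (5/4)·(1 − 9.766/24.880) = 0.759

Cronbach's alpha = 0.759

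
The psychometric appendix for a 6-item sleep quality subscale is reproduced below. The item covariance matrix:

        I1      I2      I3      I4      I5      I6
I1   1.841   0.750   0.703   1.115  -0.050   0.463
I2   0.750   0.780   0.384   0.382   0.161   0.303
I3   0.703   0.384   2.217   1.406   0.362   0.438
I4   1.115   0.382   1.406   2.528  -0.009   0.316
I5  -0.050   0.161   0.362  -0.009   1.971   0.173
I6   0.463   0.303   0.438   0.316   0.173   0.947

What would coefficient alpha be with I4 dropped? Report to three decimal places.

Remaining items: I1, I2, I3, I5, I6 (k = 5).
sum of item variances = 1.841 + 0.780 + 2.217 + 1.971 + 0.947 = 7.756
σ²_total = 7.756 + 2 × 3.687 = 15.130
α (item deleted) = (5/4)·(1 − 7.756/15.130) = 0.609

α = 0.609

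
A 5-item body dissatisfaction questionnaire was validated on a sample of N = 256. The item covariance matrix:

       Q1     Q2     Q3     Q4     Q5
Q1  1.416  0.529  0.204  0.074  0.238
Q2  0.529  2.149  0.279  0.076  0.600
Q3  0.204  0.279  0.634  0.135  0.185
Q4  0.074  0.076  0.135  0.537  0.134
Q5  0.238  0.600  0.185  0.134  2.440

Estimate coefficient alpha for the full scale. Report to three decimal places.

coefficient alpha = 0.508

sum of item variances = 1.416 + 2.149 + 0.634 + 0.537 + 2.440 = 7.176
Sum of the distinct covariances = 2.454
total variance = 7.176 + 2 × 2.454 = 12.084
α = (k/(k−1))·(1 − sum of item variances/total variance) = (5/4)·(1 − 7.176/12.084) = 0.508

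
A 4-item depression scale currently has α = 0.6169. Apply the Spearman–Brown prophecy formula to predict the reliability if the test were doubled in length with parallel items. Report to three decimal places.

predicted reliability = 0.763

Length factor m = 2
α' = m·α / (1 + (m−1)·α)
   = 2 × 0.6169 / (1 + (2 − 1) × 0.6169)
   = 1.2338 / 1.6169 = 0.763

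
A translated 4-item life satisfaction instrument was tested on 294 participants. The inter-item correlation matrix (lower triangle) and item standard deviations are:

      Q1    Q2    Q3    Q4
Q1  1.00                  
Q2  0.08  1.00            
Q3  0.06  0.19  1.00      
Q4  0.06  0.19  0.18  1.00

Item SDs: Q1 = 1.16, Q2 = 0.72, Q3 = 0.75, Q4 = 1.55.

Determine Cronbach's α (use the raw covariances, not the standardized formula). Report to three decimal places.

Σσ²ᵢ = 1.16² + 0.72² + 0.75² + 1.55² = 4.8290
Covariances σ_ij = r_ij · s_i · s_j:
  σ(Q1,Q2) = 0.08 × 1.16 × 0.72 = 0.0668
  σ(Q1,Q3) = 0.06 × 1.16 × 0.75 = 0.0522
  σ(Q1,Q4) = 0.06 × 1.16 × 1.55 = 0.1079
  σ(Q2,Q3) = 0.19 × 0.72 × 0.75 = 0.1026
  σ(Q2,Q4) = 0.19 × 0.72 × 1.55 = 0.2120
  σ(Q3,Q4) = 0.18 × 0.75 × 1.55 = 0.2093
σ²_T = Σσ²ᵢ + 2·Σσ_ij = 4.8290 + 2 × 0.7508 = 6.3306
α = (4/3)·(1 − 4.8290/6.3306) = 0.316

α = 0.316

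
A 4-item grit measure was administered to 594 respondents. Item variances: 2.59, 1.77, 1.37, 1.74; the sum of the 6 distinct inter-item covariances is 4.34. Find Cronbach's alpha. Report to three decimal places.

Cronbach's alpha = 0.717

ΣVar(i) = 2.59 + 1.77 + 1.37 + 1.74 = 7.47
Sum of distinct covariances = 4.34
σ²_T = ΣVar(i) + 2·Σcov = 7.47 + 2 × 4.34 = 16.15
α = (4/3)·(1 − 7.47/16.15) = 0.717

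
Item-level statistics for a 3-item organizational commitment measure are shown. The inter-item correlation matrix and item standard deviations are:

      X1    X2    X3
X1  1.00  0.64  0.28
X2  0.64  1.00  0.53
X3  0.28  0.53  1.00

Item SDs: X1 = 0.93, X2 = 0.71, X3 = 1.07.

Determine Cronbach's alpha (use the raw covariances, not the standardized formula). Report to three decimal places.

Σσ²ᵢ = 0.93² + 0.71² + 1.07² = 2.5139
Covariances σ_ij = r_ij · s_i · s_j:
  σ(X1,X2) = 0.64 × 0.93 × 0.71 = 0.4226
  σ(X1,X3) = 0.28 × 0.93 × 1.07 = 0.2786
  σ(X2,X3) = 0.53 × 0.71 × 1.07 = 0.4026
σ²_T = Σσ²ᵢ + 2·Σσ_ij = 2.5139 + 2 × 1.1038 = 4.7215
α = (3/2)·(1 − 2.5139/4.7215) = 0.701

Cronbach's alpha = 0.701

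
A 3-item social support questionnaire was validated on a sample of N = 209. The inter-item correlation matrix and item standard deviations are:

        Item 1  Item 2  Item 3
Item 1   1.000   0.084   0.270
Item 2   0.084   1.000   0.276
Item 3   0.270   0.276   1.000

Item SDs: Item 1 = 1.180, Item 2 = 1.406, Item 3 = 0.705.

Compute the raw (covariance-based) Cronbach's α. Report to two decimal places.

Σσ²ᵢ = 1.180² + 1.406² + 0.705² = 3.8663
Covariances σ_ij = r_ij · s_i · s_j:
  σ(Item 1,Item 2) = 0.084 × 1.180 × 1.406 = 0.1394
  σ(Item 1,Item 3) = 0.270 × 1.180 × 0.705 = 0.2246
  σ(Item 2,Item 3) = 0.276 × 1.406 × 0.705 = 0.2736
σ²_T = Σσ²ᵢ + 2·Σσ_ij = 3.8663 + 2 × 0.6376 = 5.1415
α = (3/2)·(1 − 3.8663/5.1415) = 0.37

Cronbach's α = 0.37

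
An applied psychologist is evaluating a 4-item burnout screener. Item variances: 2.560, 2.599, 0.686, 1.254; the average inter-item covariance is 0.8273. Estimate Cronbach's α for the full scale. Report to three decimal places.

Σσ²ᵢ = 2.560 + 2.599 + 0.686 + 1.254 = 7.099
Sum of the 6 distinct covariances = 6 × 0.8273 = 4.9638
total variance = Σσ²ᵢ + 2·Σcov = 7.099 + 2 × 4.9638 = 17.0266
α = (4/3)·(1 − 7.099/17.0266) = 0.777

Cronbach's α = 0.777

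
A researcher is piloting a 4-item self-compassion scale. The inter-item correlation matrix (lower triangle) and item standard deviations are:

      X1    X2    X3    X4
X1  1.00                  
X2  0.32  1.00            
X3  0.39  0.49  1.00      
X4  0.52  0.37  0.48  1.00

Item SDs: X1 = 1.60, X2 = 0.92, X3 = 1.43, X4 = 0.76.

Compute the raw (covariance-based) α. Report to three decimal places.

α = 0.709

Σσ²ᵢ = 1.60² + 0.92² + 1.43² + 0.76² = 6.0289
Covariances σ_ij = r_ij · s_i · s_j:
  σ(X1,X2) = 0.32 × 1.60 × 0.92 = 0.4710
  σ(X1,X3) = 0.39 × 1.60 × 1.43 = 0.8923
  σ(X1,X4) = 0.52 × 1.60 × 0.76 = 0.6323
  σ(X2,X3) = 0.49 × 0.92 × 1.43 = 0.6446
  σ(X2,X4) = 0.37 × 0.92 × 0.76 = 0.2587
  σ(X3,X4) = 0.48 × 1.43 × 0.76 = 0.5217
σ²_T = Σσ²ᵢ + 2·Σσ_ij = 6.0289 + 2 × 3.4206 = 12.8701
α = (4/3)·(1 − 6.0289/12.8701) = 0.709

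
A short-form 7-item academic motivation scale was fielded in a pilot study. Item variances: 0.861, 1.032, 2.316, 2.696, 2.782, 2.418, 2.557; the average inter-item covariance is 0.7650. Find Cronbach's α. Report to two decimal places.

Σσ²ᵢ = 0.861 + 1.032 + 2.316 + 2.696 + 2.782 + 2.418 + 2.557 = 14.662
Sum of the 21 distinct covariances = 21 × 0.7650 = 16.0650
total variance = Σσ²ᵢ + 2·Σcov = 14.662 + 2 × 16.0650 = 46.7920
α = (7/6)·(1 − 14.662/46.7920) = 0.80

Cronbach's α = 0.80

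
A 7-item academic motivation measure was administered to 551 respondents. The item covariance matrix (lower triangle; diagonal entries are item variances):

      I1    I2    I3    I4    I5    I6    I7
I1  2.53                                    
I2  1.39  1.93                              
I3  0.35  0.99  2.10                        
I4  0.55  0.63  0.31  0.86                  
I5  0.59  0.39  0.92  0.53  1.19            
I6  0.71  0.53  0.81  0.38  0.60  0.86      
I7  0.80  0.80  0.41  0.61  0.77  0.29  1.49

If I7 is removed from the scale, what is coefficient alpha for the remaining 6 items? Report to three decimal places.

Remaining items: I1, I2, I3, I4, I5, I6 (k = 6).
ΣVar(i) = 2.53 + 1.93 + 2.10 + 0.86 + 1.19 + 0.86 = 9.47
total variance = 9.47 + 2 × 9.68 = 28.83
α (item deleted) = (6/5)·(1 − 9.47/28.83) = 0.806

coefficient alpha = 0.806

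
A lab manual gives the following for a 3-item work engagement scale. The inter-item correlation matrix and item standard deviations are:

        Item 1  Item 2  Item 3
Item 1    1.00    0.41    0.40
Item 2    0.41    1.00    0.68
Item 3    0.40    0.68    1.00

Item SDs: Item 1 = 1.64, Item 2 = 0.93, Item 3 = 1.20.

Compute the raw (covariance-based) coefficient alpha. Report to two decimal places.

α = 0.70

Σσ²ᵢ = 1.64² + 0.93² + 1.20² = 4.9945
Covariances σ_ij = r_ij · s_i · s_j:
  σ(Item 1,Item 2) = 0.41 × 1.64 × 0.93 = 0.6253
  σ(Item 1,Item 3) = 0.40 × 1.64 × 1.20 = 0.7872
  σ(Item 2,Item 3) = 0.68 × 0.93 × 1.20 = 0.7589
σ²_T = Σσ²ᵢ + 2·Σσ_ij = 4.9945 + 2 × 2.1714 = 9.3373
α = (3/2)·(1 − 4.9945/9.3373) = 0.70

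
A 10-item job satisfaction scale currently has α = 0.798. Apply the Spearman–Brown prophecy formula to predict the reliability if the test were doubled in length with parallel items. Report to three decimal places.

Length factor m = 2
α' = m·α / (1 + (m−1)·α)
   = 2 × 0.798 / (1 + (2 − 1) × 0.798)
   = 1.5960 / 1.7980 = 0.888

predicted reliability = 0.888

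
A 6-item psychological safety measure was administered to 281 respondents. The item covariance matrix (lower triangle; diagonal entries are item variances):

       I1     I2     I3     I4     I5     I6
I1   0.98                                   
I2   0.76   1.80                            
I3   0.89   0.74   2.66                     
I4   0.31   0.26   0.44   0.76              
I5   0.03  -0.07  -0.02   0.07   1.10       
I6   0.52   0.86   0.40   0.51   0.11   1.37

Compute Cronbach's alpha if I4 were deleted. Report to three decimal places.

Cronbach's alpha = 0.645

Remaining items: I1, I2, I3, I5, I6 (k = 5).
ΣVar(i) = 0.98 + 1.80 + 2.66 + 1.10 + 1.37 = 7.91
total variance = 7.91 + 2 × 4.22 = 16.35
α (item deleted) = (5/4)·(1 − 7.91/16.35) = 0.645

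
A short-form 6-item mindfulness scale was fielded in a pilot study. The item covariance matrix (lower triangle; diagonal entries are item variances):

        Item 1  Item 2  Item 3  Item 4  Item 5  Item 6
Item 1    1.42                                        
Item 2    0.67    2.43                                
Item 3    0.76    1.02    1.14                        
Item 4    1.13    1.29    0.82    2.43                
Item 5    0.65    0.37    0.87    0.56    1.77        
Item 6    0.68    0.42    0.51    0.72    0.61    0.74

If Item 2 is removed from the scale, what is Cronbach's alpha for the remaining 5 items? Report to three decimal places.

Cronbach's alpha = 0.826

Remaining items: Item 1, Item 3, Item 4, Item 5, Item 6 (k = 5).
Σσ²ᵢ = 1.42 + 1.14 + 2.43 + 1.77 + 0.74 = 7.50
Var(T) = 7.50 + 2 × 7.31 = 22.12
α (item deleted) = (5/4)·(1 − 7.50/22.12) = 0.826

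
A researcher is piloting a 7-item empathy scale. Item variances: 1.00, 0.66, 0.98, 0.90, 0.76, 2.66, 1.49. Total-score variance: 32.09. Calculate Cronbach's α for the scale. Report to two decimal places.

sum of item variances = 1.00 + 0.66 + 0.98 + 0.90 + 0.76 + 2.66 + 1.49 = 8.45
α = (k/(k−1))·(1 − sum of item variances/σ²_T) = (7/6)·(1 − 8.45/32.09) = 0.86

Cronbach's α = 0.86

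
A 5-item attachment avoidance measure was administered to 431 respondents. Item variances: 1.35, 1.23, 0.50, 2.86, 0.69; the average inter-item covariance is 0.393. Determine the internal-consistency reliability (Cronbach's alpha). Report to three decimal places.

Cronbach's alpha = 0.678

ΣVar(i) = 1.35 + 1.23 + 0.50 + 2.86 + 0.69 = 6.63
Sum of the 10 distinct covariances = 10 × 0.393 = 3.930
σ²_T = ΣVar(i) + 2·Σcov = 6.63 + 2 × 3.930 = 14.490
α = (5/4)·(1 − 6.63/14.490) = 0.678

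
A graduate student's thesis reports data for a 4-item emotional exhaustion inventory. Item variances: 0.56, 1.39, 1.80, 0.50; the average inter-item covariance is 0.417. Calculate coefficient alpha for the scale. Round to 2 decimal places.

coefficient alpha = 0.72

Σσ²ᵢ = 0.56 + 1.39 + 1.80 + 0.50 = 4.25
Sum of the 6 distinct covariances = 6 × 0.417 = 2.502
Var(T) = Σσ²ᵢ + 2·Σcov = 4.25 + 2 × 2.502 = 9.254
α = (4/3)·(1 − 4.25/9.254) = 0.72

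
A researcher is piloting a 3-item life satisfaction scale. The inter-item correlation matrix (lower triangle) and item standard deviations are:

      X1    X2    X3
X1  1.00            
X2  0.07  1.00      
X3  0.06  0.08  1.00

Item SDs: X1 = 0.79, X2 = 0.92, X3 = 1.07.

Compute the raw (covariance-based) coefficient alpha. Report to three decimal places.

Σσ²ᵢ = 0.79² + 0.92² + 1.07² = 2.6154
Covariances σ_ij = r_ij · s_i · s_j:
  σ(X1,X2) = 0.07 × 0.79 × 0.92 = 0.0509
  σ(X1,X3) = 0.06 × 0.79 × 1.07 = 0.0507
  σ(X2,X3) = 0.08 × 0.92 × 1.07 = 0.0788
σ²_T = Σσ²ᵢ + 2·Σσ_ij = 2.6154 + 2 × 0.1804 = 2.9762
α = (3/2)·(1 − 2.6154/2.9762) = 0.182

coefficient alpha = 0.182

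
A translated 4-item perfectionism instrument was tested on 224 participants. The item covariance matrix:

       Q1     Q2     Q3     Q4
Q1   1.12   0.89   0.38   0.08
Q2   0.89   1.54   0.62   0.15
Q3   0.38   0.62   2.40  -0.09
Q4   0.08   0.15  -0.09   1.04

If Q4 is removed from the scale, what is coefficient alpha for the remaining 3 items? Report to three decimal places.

α = 0.641

Remaining items: Q1, Q2, Q3 (k = 3).
Σσᵢ² = 1.12 + 1.54 + 2.40 = 5.06
total variance = 5.06 + 2 × 1.89 = 8.84
α (item deleted) = (3/2)·(1 − 5.06/8.84) = 0.641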